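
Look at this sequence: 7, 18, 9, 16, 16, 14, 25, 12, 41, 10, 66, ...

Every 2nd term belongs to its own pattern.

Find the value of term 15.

173

Taking every 2nd term gives 2 separate tracks.
Subsequence A: 7, 9, 16, 25, 41, 66 (a Fibonacci-like recurrence a_n = a_{n-1} + a_{n-2}).
Subsequence B: 18, 16, 14, 12, 10 (arithmetic, step −2).
Term 15 comes from subsequence A (its 8th entry): 173.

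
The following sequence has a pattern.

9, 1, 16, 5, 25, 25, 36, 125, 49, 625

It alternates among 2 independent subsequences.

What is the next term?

Odd-indexed and even-indexed terms follow separate rules.
Stream A: 9, 16, 25, 36, 49 (consecutive squares n² from n = 3).
Stream B: 1, 5, 25, 125, 625 (powers of 5).
Position 11 falls in stream A as its term 6, giving 64.

64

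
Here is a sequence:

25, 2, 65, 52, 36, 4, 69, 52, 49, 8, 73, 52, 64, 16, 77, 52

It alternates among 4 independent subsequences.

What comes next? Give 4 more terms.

81, 32, 81, 52

Split by position mod 4: positions 1, 5, 9, … form one track, and each other residue class forms its own.
Track A = 25, 36, 49, 64: perfect squares starting at 5².
Track B = 2, 4, 8, 16: geometric with ratio 2.
Track C = 65, 69, 73, 77: arithmetic, step +4.
Track D = 52, 52, 52, 52: always 52.
Position 17 falls in track A as its term 5, giving 81.
Position 18 falls in track B as its term 5, giving 32.
Position 19 → track C, term 5 = 81.
Position 20 falls in track D as its term 5, giving 52.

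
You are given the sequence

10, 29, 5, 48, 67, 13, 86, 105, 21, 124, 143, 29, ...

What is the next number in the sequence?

162

Reading positions in blocks of 3 reveals the pattern AAB — 2 tracks woven together.
Stream A: 10, 29, 48, 67, 86, 105, 124, 143. Arithmetic, step +19.
Stream B: 5, 13, 21, 29. Arithmetic with common difference +8.
Term 13 comes from stream A (its 9th entry): 162.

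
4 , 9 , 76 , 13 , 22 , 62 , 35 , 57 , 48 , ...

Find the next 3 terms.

The slot pattern repeats as AAB (period 3), so there are 2 interleaved tracks.
Stream A: 4, 9, 13, 22, 35, 57 — each term equals the sum of the previous two.
Stream B: 76, 62, 48 — arithmetic, step −14.
Position 10 falls in stream A as its term 7, giving 92.
Term 11 comes from stream A (its 8th entry): 149.
Term 12 comes from stream B (its 4th entry): 34.

92, 149, 34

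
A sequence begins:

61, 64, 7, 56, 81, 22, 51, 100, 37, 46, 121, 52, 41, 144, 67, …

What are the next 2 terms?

36, 169

Read the sequence 3 terms at a time; column i is its own pattern.
Track A: 61, 56, 51, 46, 41 (arithmetic with common difference −5).
Track B: 64, 81, 100, 121, 144 (the squares 8², 9², 10², …).
Track C: 7, 22, 37, 52, 67 (adding 15 each time).
Position 16 → track A, term 6 = 36.
The 17th slot belongs to track B; its 6th term is 169.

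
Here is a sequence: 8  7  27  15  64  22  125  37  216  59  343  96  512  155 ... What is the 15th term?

729

Split by position mod 2 into 2 tracks.
Track A is 8, 27, 64, 125, 216, 343, 512, which is perfect cubes starting at 2³.
Track B is 7, 15, 22, 37, 59, 96, 155, which is Fibonacci-style (each term is the sum of the two before it).
Position 15 → track A, term 8 = 729.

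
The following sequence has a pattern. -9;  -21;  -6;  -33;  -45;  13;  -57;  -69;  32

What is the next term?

Positions follow the repeating pattern AAB; grouping by letter gives 2 tracks.
Track A: -9, -21, -33, -45, -57, -69 — arithmetic with common difference −12.
Track B: -6, 13, 32 — arithmetic, step +19.
Position 10 falls in track A as its term 7, giving -81.

-81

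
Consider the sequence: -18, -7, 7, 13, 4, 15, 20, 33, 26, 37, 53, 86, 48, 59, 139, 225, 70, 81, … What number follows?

The slot pattern repeats as AABB (period 4), so there are 2 interleaved tracks.
Subsequence A: -18, -7, 4, 15, 26, 37, 48, 59, 70, 81 — linear: a_n = -29 + 11·n.
Subsequence B: 7, 13, 20, 33, 53, 86, 139, 225 — Fibonacci-style (each term is the sum of the two before it).
Position 19 falls in subsequence B as its term 9, giving 364.

364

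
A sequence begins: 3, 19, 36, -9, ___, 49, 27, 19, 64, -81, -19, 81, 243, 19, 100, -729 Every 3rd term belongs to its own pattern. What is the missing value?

Split by position mod 3 into 3 tracks.
Subsequence A: 3, -9, 27, -81, 243, -729 (geometric, ×-3 each step).
Subsequence B: 19, ?, 19, -19, 19 (alternating ±19).
Subsequence C: 36, 49, 64, 81, 100 (the squares 6², 7², 8², …).
Filling subsequence B at index 2 by its rule yields -19.

-19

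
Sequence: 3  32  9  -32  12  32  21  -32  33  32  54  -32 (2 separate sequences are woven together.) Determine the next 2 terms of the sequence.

87, 32

The terms cycle through 2 interleaved subsequences.
Track A: 3, 9, 12, 21, 33, 54. Each term equals the sum of the previous two.
Track B: 32, -32, 32, -32, 32, -32. Alternating ±32.
The 13th slot belongs to track A; its 7th term is 87.
Term 14 comes from track B (its 7th entry): 32.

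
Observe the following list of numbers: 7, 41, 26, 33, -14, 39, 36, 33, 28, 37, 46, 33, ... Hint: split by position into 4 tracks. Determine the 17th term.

The terms cycle through 4 interleaved subsequences.
Subsequence A: 7, -14, 28. Multiplying by -2 each time.
Subsequence B: 41, 39, 37. Arithmetic with common difference −2.
Subsequence C: 26, 36, 46. Adding 10 each time.
Subsequence D: 33, 33, 33. Constant 33.
Position 17 falls in subsequence A as its term 5, giving 112.

112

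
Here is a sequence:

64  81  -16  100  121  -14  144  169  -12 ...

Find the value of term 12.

Reading positions in blocks of 3 reveals the pattern AAB — 2 tracks woven together.
Track A: 64, 81, 100, 121, 144, 169 (the squares 8², 9², 10², …).
Track B: -16, -14, -12 (adding 2 each time).
Term 12 comes from track B (its 4th entry): -10.

-10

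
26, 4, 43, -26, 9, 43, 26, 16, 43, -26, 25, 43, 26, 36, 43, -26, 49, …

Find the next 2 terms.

43, 26

Split by position mod 3: positions 1, 4, 7, … form one track, and each other residue class forms its own.
Subsequence A: 26, -26, 26, -26, 26, -26 (the oscillation 26·(−1)^(n+1)).
Subsequence B: 4, 9, 16, 25, 36, 49 (perfect squares starting at 2²).
Subsequence C: 43, 43, 43, 43, 43 (the constant sequence 43).
Term 18 comes from subsequence C (its 6th entry): 43.
The 19th slot belongs to subsequence A; its 7th term is 26.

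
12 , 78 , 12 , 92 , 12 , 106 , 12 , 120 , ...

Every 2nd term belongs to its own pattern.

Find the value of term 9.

12

Positions 1, 3, 5, … form one subsequence and positions 2, 4, 6, … form another.
Stream A = 12, 12, 12, 12: the constant sequence 12.
Stream B = 78, 92, 106, 120: arithmetic, step +14.
Term 9 comes from stream A (its 5th entry): 12.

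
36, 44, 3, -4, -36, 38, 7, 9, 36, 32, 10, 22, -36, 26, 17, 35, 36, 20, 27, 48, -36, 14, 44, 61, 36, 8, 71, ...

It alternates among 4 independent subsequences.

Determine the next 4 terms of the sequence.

Split by position mod 4 into 4 tracks.
Subsequence A = 36, -36, 36, -36, 36, -36, 36: alternating ±36.
Subsequence B = 44, 38, 32, 26, 20, 14, 8: linear: a_n = 50 − 6·n.
Subsequence C = 3, 7, 10, 17, 27, 44, 71: Fibonacci-style (each term is the sum of the two before it).
Subsequence D = -4, 9, 22, 35, 48, 61: adding 13 each time.
The 28th slot belongs to subsequence D; its 7th term is 74.
Position 29 → subsequence A, term 8 = -36.
Position 30 → subsequence B, term 8 = 2.
Position 31 falls in subsequence C as its term 8, giving 115.

74, -36, 2, 115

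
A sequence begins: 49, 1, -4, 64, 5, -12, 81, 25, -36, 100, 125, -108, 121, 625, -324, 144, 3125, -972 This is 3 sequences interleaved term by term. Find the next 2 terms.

169, 15625

The terms cycle through 3 interleaved subsequences.
Subsequence A is 49, 64, 81, 100, 121, 144, which is consecutive squares n² from n = 7.
Subsequence B is 1, 5, 25, 125, 625, 3125, which is powers 5^0, 5^1, 5^2, ….
Subsequence C is -4, -12, -36, -108, -324, -972, which is a geometric progression (common ratio 3).
The 19th slot belongs to subsequence A; its 7th term is 169.
Position 20 falls in subsequence B as its term 7, giving 15625.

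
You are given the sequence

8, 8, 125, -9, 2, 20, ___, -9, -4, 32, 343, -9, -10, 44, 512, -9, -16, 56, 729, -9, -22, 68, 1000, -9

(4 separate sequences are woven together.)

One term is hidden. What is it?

216

The terms cycle through 4 interleaved subsequences.
Track A: 8, 2, -4, -10, -16, -22 — subtracting 6 each time.
Track B: 8, 20, 32, 44, 56, 68 — linear: a_n = -4 + 12·n.
Track C: 125, ?, 343, 512, 729, 1000 — the cubes 5³, 6³, 7³, ….
Track D: -9, -9, -9, -9, -9, -9 — the constant sequence -9.
So the missing entry in track C is 216.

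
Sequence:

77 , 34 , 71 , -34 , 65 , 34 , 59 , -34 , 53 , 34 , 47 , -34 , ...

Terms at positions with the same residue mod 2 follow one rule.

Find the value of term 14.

Odd-indexed and even-indexed terms follow separate rules.
Stream A = 77, 71, 65, 59, 53, 47: arithmetic, step −6.
Stream B = 34, -34, 34, -34, 34, -34: the oscillation 34·(−1)^(n+1).
Position 14 falls in stream B as its term 7, giving 34.

34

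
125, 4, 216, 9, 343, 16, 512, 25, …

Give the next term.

729

Odd-indexed and even-indexed terms follow separate rules.
Track A: 125, 216, 343, 512 (perfect cubes starting at 5³).
Track B: 4, 9, 16, 25 (consecutive squares n² from n = 2).
Position 9 → track A, term 5 = 729.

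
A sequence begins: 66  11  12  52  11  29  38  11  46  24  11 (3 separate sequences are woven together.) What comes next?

63

Split by position mod 3: positions 1, 4, 7, … form one track, and each other residue class forms its own.
Track A: 66, 52, 38, 24. Linear: a_n = 80 − 14·n.
Track B: 11, 11, 11, 11. Constant 11.
Track C: 12, 29, 46. Arithmetic, step +17.
The 12th slot belongs to track C; its 4th term is 63.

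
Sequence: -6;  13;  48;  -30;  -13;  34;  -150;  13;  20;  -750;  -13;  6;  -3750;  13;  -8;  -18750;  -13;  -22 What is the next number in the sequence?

Taking every 3rd term gives 3 separate tracks.
Subsequence A is -6, -30, -150, -750, -3750, -18750, which is geometric with ratio 5.
Subsequence B is 13, -13, 13, -13, 13, -13, which is the oscillation 13·(−1)^(n+1).
Subsequence C is 48, 34, 20, 6, -8, -22, which is arithmetic, step −14.
Term 19 comes from subsequence A (its 7th entry): -93750.

-93750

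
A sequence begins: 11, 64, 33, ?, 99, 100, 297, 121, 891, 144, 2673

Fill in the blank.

81

The terms cycle through 2 interleaved subsequences.
Track A is 11, 33, 99, 297, 891, 2673, which is geometric, ×3 each step.
Track B is 64, ?, 100, 121, 144, which is perfect squares starting at 8².
Track B's pattern makes the blank 81.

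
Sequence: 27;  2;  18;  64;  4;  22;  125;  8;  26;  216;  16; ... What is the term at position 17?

64

Taking every 3rd term gives 3 separate tracks.
Stream A: 27, 64, 125, 216. Perfect cubes starting at 3³.
Stream B: 2, 4, 8, 16. Multiplying by 2 each time.
Stream C: 18, 22, 26. Arithmetic with common difference +4.
Position 17 → stream B, term 6 = 64.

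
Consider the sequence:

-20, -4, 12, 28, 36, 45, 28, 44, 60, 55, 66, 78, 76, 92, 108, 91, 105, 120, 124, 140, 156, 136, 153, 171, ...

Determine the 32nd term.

Reading positions in blocks of 6 reveals the pattern AAABBB — 2 tracks woven together.
Track A = -20, -4, 12, 28, 44, 60, 76, 92, 108, 124, 140, 156: linear: a_n = -36 + 16·n.
Track B = 28, 36, 45, 55, 66, 78, 91, 105, 120, 136, 153, 171: the triangular numbers T_7, T_8, ….
Term 32 comes from track A (its 17th entry): 236.

236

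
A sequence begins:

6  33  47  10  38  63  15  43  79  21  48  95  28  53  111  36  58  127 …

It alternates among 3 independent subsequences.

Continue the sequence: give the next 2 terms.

Split by position mod 3: positions 1, 4, 7, … form one track, and each other residue class forms its own.
Track A: 6, 10, 15, 21, 28, 36 — the triangular numbers T_3, T_4, ….
Track B: 33, 38, 43, 48, 53, 58 — adding 5 each time.
Track C: 47, 63, 79, 95, 111, 127 — arithmetic, step +16.
Position 19 → track A, term 7 = 45.
Position 20 falls in track B as its term 7, giving 63.

45, 63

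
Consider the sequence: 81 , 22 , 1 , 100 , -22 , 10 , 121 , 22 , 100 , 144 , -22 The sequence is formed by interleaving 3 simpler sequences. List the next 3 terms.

Read the sequence 3 terms at a time; column i is its own pattern.
Track A: 81, 100, 121, 144. Perfect squares starting at 9².
Track B: 22, -22, 22, -22. The oscillation 22·(−1)^(n+1).
Track C: 1, 10, 100. Powers of 10.
The 12th slot belongs to track C; its 4th term is 1000.
Term 13 comes from track A (its 5th entry): 169.
The 14th slot belongs to track B; its 5th term is 22.

1000, 169, 22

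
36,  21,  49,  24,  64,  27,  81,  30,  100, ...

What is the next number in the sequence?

33

Odd-indexed and even-indexed terms follow separate rules.
Subsequence A: 36, 49, 64, 81, 100. Consecutive squares n² from n = 6.
Subsequence B: 21, 24, 27, 30. Linear: a_n = 18 + 3·n.
Position 10 → subsequence B, term 5 = 33.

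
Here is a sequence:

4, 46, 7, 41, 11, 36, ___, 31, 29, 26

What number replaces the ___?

Taking every 2nd term gives 2 separate tracks.
Subsequence A = 4, 7, 11, ?, 29: a Fibonacci-like recurrence a_n = a_{n-1} + a_{n-2}.
Subsequence B = 46, 41, 36, 31, 26: arithmetic, step −5.
Filling subsequence A at index 4 by its rule yields 18.

18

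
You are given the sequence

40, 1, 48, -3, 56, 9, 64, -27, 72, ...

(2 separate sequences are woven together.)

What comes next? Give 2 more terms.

81, 80

Taking every 2nd term gives 2 separate tracks.
Stream A is 40, 48, 56, 64, 72, which is adding 8 each time.
Stream B is 1, -3, 9, -27, which is geometric, ×-3 each step.
Position 10 falls in stream B as its term 5, giving 81.
Position 11 falls in stream A as its term 6, giving 80.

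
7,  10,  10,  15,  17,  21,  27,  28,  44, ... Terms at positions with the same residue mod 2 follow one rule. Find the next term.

36

Odd-indexed and even-indexed terms follow separate rules.
Track A is 7, 10, 17, 27, 44, which is a Fibonacci-like recurrence a_n = a_{n-1} + a_{n-2}.
Track B is 10, 15, 21, 28, which is the triangular numbers T_4, T_5, ….
Position 10 falls in track B as its term 5, giving 36.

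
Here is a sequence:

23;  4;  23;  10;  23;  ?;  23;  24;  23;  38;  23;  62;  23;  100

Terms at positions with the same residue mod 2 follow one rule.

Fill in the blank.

14

Taking every 2nd term gives 2 separate tracks.
Track A is 23, 23, 23, 23, 23, 23, 23, which is the constant sequence 23.
Track B is 4, 10, ?, 24, 38, 62, 100, which is a Fibonacci-like recurrence a_n = a_{n-1} + a_{n-2}.
Filling track B at index 3 by its rule yields 14.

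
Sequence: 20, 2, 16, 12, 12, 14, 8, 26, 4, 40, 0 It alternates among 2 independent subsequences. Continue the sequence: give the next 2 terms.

The terms cycle through 2 interleaved subsequences.
Stream A: 20, 16, 12, 8, 4, 0. Linear: a_n = 24 − 4·n.
Stream B: 2, 12, 14, 26, 40. Each term equals the sum of the previous two.
Position 12 → stream B, term 6 = 66.
Position 13 falls in stream A as its term 7, giving -4.

66, -4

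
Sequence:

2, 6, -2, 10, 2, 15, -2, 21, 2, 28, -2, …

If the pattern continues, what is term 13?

2

Positions 1, 3, 5, … form one subsequence and positions 2, 4, 6, … form another.
Stream A: 2, -2, 2, -2, 2, -2 — alternating ±2.
Stream B: 6, 10, 15, 21, 28 — triangular numbers n(n+1)/2 for n = 3, 4, ….
Position 13 falls in stream A as its term 7, giving 2.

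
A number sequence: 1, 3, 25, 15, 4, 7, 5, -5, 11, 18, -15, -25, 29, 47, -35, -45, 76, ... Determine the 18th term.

123

The slot pattern repeats as AABB (period 4), so there are 2 interleaved tracks.
Track A: 1, 3, 4, 7, 11, 18, 29, 47, 76 (a Fibonacci-like recurrence a_n = a_{n-1} + a_{n-2}).
Track B: 25, 15, 5, -5, -15, -25, -35, -45 (subtracting 10 each time).
Position 18 falls in track A as its term 10, giving 123.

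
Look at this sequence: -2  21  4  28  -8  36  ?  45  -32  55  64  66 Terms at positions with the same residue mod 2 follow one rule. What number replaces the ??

The terms cycle through 2 interleaved subsequences.
Subsequence A = -2, 4, -8, ?, -32, 64: geometric, ×-2 each step.
Subsequence B = 21, 28, 36, 45, 55, 66: triangular numbers n(n+1)/2 for n = 6, 7, ….
So the missing entry in subsequence A is 16.

16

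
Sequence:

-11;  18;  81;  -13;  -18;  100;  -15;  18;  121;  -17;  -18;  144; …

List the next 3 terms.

Taking every 3rd term gives 3 separate tracks.
Track A: -11, -13, -15, -17 (subtracting 2 each time).
Track B: 18, -18, 18, -18 (alternating ±18).
Track C: 81, 100, 121, 144 (consecutive squares n² from n = 9).
Term 13 comes from track A (its 5th entry): -19.
Position 14 falls in track B as its term 5, giving 18.
Position 15 → track C, term 5 = 169.

-19, 18, 169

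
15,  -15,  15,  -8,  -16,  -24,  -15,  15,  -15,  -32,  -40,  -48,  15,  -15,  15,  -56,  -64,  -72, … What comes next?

The slot pattern repeats as AAABBB (period 6), so there are 2 interleaved tracks.
Stream A: 15, -15, 15, -15, 15, -15, 15, -15, 15 — oscillating between 15 and -15.
Stream B: -8, -16, -24, -32, -40, -48, -56, -64, -72 — subtracting 8 each time.
The 19th slot belongs to stream A; its 10th term is -15.

-15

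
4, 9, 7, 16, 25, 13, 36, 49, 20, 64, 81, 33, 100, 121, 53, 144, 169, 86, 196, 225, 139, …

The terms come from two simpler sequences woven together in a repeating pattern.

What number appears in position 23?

289

Reading positions in blocks of 3 reveals the pattern AAB — 2 tracks woven together.
Subsequence A: 4, 9, 16, 25, 36, 49, 64, 81, 100, 121, 144, 169, 196, 225 (consecutive squares n² from n = 2).
Subsequence B: 7, 13, 20, 33, 53, 86, 139 (Fibonacci-style (each term is the sum of the two before it)).
The 23rd slot belongs to subsequence A; its 16th term is 289.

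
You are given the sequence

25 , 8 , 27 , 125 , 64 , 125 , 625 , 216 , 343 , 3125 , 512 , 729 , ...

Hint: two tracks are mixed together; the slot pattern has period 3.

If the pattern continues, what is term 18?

2197

The slot pattern repeats as ABB (period 3), so there are 2 interleaved tracks.
Track A: 25, 125, 625, 3125. Successive powers of 5.
Track B: 8, 27, 64, 125, 216, 343, 512, 729. The cubes 2³, 3³, 4³, ….
Position 18 → track B, term 12 = 2197.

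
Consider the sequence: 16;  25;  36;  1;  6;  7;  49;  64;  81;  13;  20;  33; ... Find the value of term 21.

225

Positions follow the repeating pattern AAABBB; grouping by letter gives 2 tracks.
Stream A: 16, 25, 36, 49, 64, 81. Perfect squares starting at 4².
Stream B: 1, 6, 7, 13, 20, 33. Fibonacci-style (each term is the sum of the two before it).
Position 21 → stream A, term 12 = 225.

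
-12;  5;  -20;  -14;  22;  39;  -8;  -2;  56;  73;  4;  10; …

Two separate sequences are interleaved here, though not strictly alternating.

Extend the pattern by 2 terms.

90, 107

The slot pattern repeats as AABB (period 4), so there are 2 interleaved tracks.
Subsequence A: -12, 5, 22, 39, 56, 73. Arithmetic, step +17.
Subsequence B: -20, -14, -8, -2, 4, 10. Arithmetic with common difference +6.
The 13th slot belongs to subsequence A; its 7th term is 90.
The 14th slot belongs to subsequence A; its 8th term is 107.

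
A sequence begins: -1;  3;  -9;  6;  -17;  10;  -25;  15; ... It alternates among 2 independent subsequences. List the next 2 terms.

Positions 1, 3, 5, … form one subsequence and positions 2, 4, 6, … form another.
Subsequence A: -1, -9, -17, -25. Arithmetic, step −8.
Subsequence B: 3, 6, 10, 15. Triangular numbers n(n+1)/2 for n = 2, 3, ….
The 9th slot belongs to subsequence A; its 5th term is -33.
Position 10 → subsequence B, term 5 = 21.

-33, 21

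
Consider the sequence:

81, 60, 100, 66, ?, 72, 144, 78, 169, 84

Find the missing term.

Positions 1, 3, 5, … form one subsequence and positions 2, 4, 6, … form another.
Subsequence A: 81, 100, ?, 144, 169 (the squares 9², 10², 11², …).
Subsequence B: 60, 66, 72, 78, 84 (adding 6 each time).
The gap is subsequence A's term 3; the rule gives 121.

121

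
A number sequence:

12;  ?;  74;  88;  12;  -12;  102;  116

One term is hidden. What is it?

-12

Reading positions in blocks of 4 reveals the pattern AABB — 2 tracks woven together.
Track A: 12, ?, 12, -12. Alternating ±12.
Track B: 74, 88, 102, 116. Linear: a_n = 60 + 14·n.
Track A's pattern makes the blank -12.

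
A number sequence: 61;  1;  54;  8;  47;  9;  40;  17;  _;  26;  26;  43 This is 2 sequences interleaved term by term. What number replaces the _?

33

Split by position mod 2 into 2 tracks.
Subsequence A: 61, 54, 47, 40, ?, 26. Arithmetic with common difference −7.
Subsequence B: 1, 8, 9, 17, 26, 43. Fibonacci-style (each term is the sum of the two before it).
Filling subsequence A at index 5 by its rule yields 33.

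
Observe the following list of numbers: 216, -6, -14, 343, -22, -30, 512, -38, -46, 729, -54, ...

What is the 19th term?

1728

Positions follow the repeating pattern ABB; grouping by letter gives 2 tracks.
Stream A: 216, 343, 512, 729 — the cubes 6³, 7³, 8³, ….
Stream B: -6, -14, -22, -30, -38, -46, -54 — linear: a_n = 2 − 8·n.
Term 19 comes from stream A (its 7th entry): 1728.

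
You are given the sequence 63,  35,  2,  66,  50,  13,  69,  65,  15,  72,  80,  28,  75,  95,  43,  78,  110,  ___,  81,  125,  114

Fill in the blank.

71

Taking every 3rd term gives 3 separate tracks.
Stream A: 63, 66, 69, 72, 75, 78, 81. Arithmetic, step +3.
Stream B: 35, 50, 65, 80, 95, 110, 125. Arithmetic, step +15.
Stream C: 2, 13, 15, 28, 43, ?, 114. A Fibonacci-like recurrence a_n = a_{n-1} + a_{n-2}.
The gap is stream C's term 6; the rule gives 71.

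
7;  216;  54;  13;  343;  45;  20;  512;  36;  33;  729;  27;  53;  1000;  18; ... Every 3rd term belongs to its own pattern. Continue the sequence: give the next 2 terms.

86, 1331

The terms cycle through 3 interleaved subsequences.
Track A: 7, 13, 20, 33, 53 (a Fibonacci-like recurrence a_n = a_{n-1} + a_{n-2}).
Track B: 216, 343, 512, 729, 1000 (consecutive cubes n³ from n = 6).
Track C: 54, 45, 36, 27, 18 (arithmetic with common difference −9).
Position 16 → track A, term 6 = 86.
Term 17 comes from track B (its 6th entry): 1331.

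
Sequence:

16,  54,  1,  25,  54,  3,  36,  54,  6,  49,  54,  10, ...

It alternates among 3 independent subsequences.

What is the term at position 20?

Split by position mod 3 into 3 tracks.
Subsequence A: 16, 25, 36, 49 — the squares 4², 5², 6², ….
Subsequence B: 54, 54, 54, 54 — the constant sequence 54.
Subsequence C: 1, 3, 6, 10 — triangular numbers starting at T_1.
Term 20 comes from subsequence B (its 7th entry): 54.

54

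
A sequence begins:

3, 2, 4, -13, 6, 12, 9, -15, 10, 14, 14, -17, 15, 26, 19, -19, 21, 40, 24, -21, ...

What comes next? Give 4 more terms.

Read the sequence 4 terms at a time; column i is its own pattern.
Track A: 3, 6, 10, 15, 21. Triangular numbers n(n+1)/2 for n = 2, 3, ….
Track B: 2, 12, 14, 26, 40. Each term equals the sum of the previous two.
Track C: 4, 9, 14, 19, 24. Arithmetic with common difference +5.
Track D: -13, -15, -17, -19, -21. Arithmetic, step −2.
Position 21 → track A, term 6 = 28.
The 22nd slot belongs to track B; its 6th term is 66.
Position 23 falls in track C as its term 6, giving 29.
Position 24 → track D, term 6 = -23.

28, 66, 29, -23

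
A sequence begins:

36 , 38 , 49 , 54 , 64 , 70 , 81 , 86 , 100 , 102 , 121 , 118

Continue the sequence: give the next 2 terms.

144, 134

Odd-indexed and even-indexed terms follow separate rules.
Subsequence A: 36, 49, 64, 81, 100, 121 — consecutive squares n² from n = 6.
Subsequence B: 38, 54, 70, 86, 102, 118 — arithmetic with common difference +16.
Position 13 falls in subsequence A as its term 7, giving 144.
The 14th slot belongs to subsequence B; its 7th term is 134.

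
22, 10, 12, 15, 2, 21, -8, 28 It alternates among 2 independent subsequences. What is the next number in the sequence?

-18

Odd-indexed and even-indexed terms follow separate rules.
Stream A is 22, 12, 2, -8, which is arithmetic, step −10.
Stream B is 10, 15, 21, 28, which is triangular numbers n(n+1)/2 for n = 4, 5, ….
Position 9 → stream A, term 5 = -18.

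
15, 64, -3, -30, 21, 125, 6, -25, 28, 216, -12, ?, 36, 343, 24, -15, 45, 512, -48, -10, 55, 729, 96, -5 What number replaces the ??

-20

The terms cycle through 4 interleaved subsequences.
Subsequence A is 15, 21, 28, 36, 45, 55, which is triangular numbers starting at T_5.
Subsequence B is 64, 125, 216, 343, 512, 729, which is the cubes 4³, 5³, 6³, ….
Subsequence C is -3, 6, -12, 24, -48, 96, which is a geometric progression (common ratio -2).
Subsequence D is -30, -25, ?, -15, -10, -5, which is arithmetic with common difference +5.
Filling subsequence D at index 3 by its rule yields -20.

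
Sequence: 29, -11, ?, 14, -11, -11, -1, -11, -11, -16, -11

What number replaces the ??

Reading positions in blocks of 3 reveals the pattern ABB — 2 tracks woven together.
Track A: 29, 14, -1, -16 — subtracting 15 each time.
Track B: -11, ?, -11, -11, -11, -11, -11 — constant -11.
The gap is track B's term 2; the rule gives -11.

-11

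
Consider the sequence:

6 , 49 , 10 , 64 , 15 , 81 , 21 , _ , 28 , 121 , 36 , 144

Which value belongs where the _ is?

100

The terms cycle through 2 interleaved subsequences.
Track A: 6, 10, 15, 21, 28, 36 — triangular numbers n(n+1)/2 for n = 3, 4, ….
Track B: 49, 64, 81, ?, 121, 144 — consecutive squares n² from n = 7.
Track B's pattern makes the blank 100.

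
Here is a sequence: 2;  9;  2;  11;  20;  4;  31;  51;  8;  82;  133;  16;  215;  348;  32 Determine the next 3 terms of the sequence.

563, 911, 64

Reading positions in blocks of 3 reveals the pattern AAB — 2 tracks woven together.
Stream A: 2, 9, 11, 20, 31, 51, 82, 133, 215, 348 — each term equals the sum of the previous two.
Stream B: 2, 4, 8, 16, 32 — powers of 2.
Term 16 comes from stream A (its 11th entry): 563.
Position 17 → stream A, term 12 = 911.
Term 18 comes from stream B (its 6th entry): 64.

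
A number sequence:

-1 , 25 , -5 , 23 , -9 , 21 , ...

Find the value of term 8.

Odd-indexed and even-indexed terms follow separate rules.
Track A is -1, -5, -9, which is arithmetic, step −4.
Track B is 25, 23, 21, which is linear: a_n = 27 − 2·n.
Term 8 comes from track B (its 4th entry): 19.

19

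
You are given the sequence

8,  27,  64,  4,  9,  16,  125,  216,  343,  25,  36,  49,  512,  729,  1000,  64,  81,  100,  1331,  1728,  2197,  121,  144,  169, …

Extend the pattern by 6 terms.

2744, 3375, 4096, 196, 225, 256

Reading positions in blocks of 6 reveals the pattern AAABBB — 2 tracks woven together.
Stream A: 8, 27, 64, 125, 216, 343, 512, 729, 1000, 1331, 1728, 2197 (consecutive cubes n³ from n = 2).
Stream B: 4, 9, 16, 25, 36, 49, 64, 81, 100, 121, 144, 169 (perfect squares starting at 2²).
The 25th slot belongs to stream A; its 13th term is 2744.
The 26th slot belongs to stream A; its 14th term is 3375.
Position 27 falls in stream A as its term 15, giving 4096.
The 28th slot belongs to stream B; its 13th term is 196.
The 29th slot belongs to stream B; its 14th term is 225.
The 30th slot belongs to stream B; its 15th term is 256.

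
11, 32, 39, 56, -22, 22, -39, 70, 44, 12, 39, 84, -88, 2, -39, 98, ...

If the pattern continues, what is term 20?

Split by position mod 4: positions 1, 5, 9, … form one track, and each other residue class forms its own.
Subsequence A = 11, -22, 44, -88: geometric with ratio -2.
Subsequence B = 32, 22, 12, 2: linear: a_n = 42 − 10·n.
Subsequence C = 39, -39, 39, -39: the oscillation 39·(−1)^(n+1).
Subsequence D = 56, 70, 84, 98: linear: a_n = 42 + 14·n.
Position 20 falls in subsequence D as its term 5, giving 112.

112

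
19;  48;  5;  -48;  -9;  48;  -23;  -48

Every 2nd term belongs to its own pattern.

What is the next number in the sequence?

-37

Taking every 2nd term gives 2 separate tracks.
Subsequence A: 19, 5, -9, -23. Arithmetic, step −14.
Subsequence B: 48, -48, 48, -48. The oscillation 48·(−1)^(n+1).
The 9th slot belongs to subsequence A; its 5th term is -37.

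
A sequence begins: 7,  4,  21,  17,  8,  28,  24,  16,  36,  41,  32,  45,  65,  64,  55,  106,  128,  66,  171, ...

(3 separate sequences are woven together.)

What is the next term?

256

Split by position mod 3: positions 1, 4, 7, … form one track, and each other residue class forms its own.
Subsequence A: 7, 17, 24, 41, 65, 106, 171 — a Fibonacci-like recurrence a_n = a_{n-1} + a_{n-2}.
Subsequence B: 4, 8, 16, 32, 64, 128 — successive powers of 2.
Subsequence C: 21, 28, 36, 45, 55, 66 — the triangular numbers T_6, T_7, ….
Term 20 comes from subsequence B (its 7th entry): 256.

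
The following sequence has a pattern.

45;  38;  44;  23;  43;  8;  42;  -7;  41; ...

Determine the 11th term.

The terms cycle through 2 interleaved subsequences.
Stream A: 45, 44, 43, 42, 41. Arithmetic with common difference −1.
Stream B: 38, 23, 8, -7. Arithmetic, step −15.
Term 11 comes from stream A (its 6th entry): 40.

40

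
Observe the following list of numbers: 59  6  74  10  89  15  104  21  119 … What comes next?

Taking every 2nd term gives 2 separate tracks.
Stream A: 59, 74, 89, 104, 119 — adding 15 each time.
Stream B: 6, 10, 15, 21 — triangular numbers n(n+1)/2 for n = 3, 4, ….
Position 10 falls in stream B as its term 5, giving 28.

28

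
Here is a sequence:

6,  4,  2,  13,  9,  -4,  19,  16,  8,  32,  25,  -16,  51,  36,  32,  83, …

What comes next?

49

Split by position mod 3: positions 1, 4, 7, … form one track, and each other residue class forms its own.
Stream A = 6, 13, 19, 32, 51, 83: a Fibonacci-like recurrence a_n = a_{n-1} + a_{n-2}.
Stream B = 4, 9, 16, 25, 36: perfect squares starting at 2².
Stream C = 2, -4, 8, -16, 32: geometric with ratio -2.
Term 17 comes from stream B (its 6th entry): 49.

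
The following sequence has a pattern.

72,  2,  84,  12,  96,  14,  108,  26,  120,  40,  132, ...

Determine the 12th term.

66

Positions 1, 3, 5, … form one subsequence and positions 2, 4, 6, … form another.
Subsequence A: 72, 84, 96, 108, 120, 132. Arithmetic, step +12.
Subsequence B: 2, 12, 14, 26, 40. Each term equals the sum of the previous two.
Term 12 comes from subsequence B (its 6th entry): 66.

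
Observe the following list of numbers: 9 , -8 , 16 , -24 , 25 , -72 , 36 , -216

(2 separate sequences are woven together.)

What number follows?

49

Taking every 2nd term gives 2 separate tracks.
Stream A is 9, 16, 25, 36, which is perfect squares starting at 3².
Stream B is -8, -24, -72, -216, which is a geometric progression (common ratio 3).
The 9th slot belongs to stream A; its 5th term is 49.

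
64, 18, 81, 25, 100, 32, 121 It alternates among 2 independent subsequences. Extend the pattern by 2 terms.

39, 144

Odd-indexed and even-indexed terms follow separate rules.
Track A = 64, 81, 100, 121: the squares 8², 9², 10², ….
Track B = 18, 25, 32: arithmetic with common difference +7.
Position 8 → track B, term 4 = 39.
Position 9 falls in track A as its term 5, giving 144.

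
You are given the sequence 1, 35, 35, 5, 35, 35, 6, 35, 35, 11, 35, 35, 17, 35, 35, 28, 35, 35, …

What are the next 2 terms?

Reading positions in blocks of 3 reveals the pattern ABB — 2 tracks woven together.
Stream A: 1, 5, 6, 11, 17, 28 (a Fibonacci-like recurrence a_n = a_{n-1} + a_{n-2}).
Stream B: 35, 35, 35, 35, 35, 35, 35, 35, 35, 35, 35, 35 (constant 35).
Term 19 comes from stream A (its 7th entry): 45.
Term 20 comes from stream B (its 13th entry): 35.

45, 35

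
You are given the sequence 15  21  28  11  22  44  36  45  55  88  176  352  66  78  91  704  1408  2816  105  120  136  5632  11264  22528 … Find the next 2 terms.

153, 171

Positions follow the repeating pattern AAABBB; grouping by letter gives 2 tracks.
Subsequence A = 15, 21, 28, 36, 45, 55, 66, 78, 91, 105, 120, 136: triangular numbers n(n+1)/2 for n = 5, 6, ….
Subsequence B = 11, 22, 44, 88, 176, 352, 704, 1408, 2816, 5632, 11264, 22528: geometric, ×2 each step.
Position 25 falls in subsequence A as its term 13, giving 153.
Position 26 falls in subsequence A as its term 14, giving 171.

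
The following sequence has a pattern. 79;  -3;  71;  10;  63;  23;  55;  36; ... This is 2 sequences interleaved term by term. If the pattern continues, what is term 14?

75

Positions 1, 3, 5, … form one subsequence and positions 2, 4, 6, … form another.
Subsequence A = 79, 71, 63, 55: arithmetic with common difference −8.
Subsequence B = -3, 10, 23, 36: adding 13 each time.
Term 14 comes from subsequence B (its 7th entry): 75.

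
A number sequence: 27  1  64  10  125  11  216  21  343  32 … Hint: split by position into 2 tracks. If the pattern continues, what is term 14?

The terms cycle through 2 interleaved subsequences.
Track A: 27, 64, 125, 216, 343. Consecutive cubes n³ from n = 3.
Track B: 1, 10, 11, 21, 32. Each term equals the sum of the previous two.
The 14th slot belongs to track B; its 7th term is 85.

85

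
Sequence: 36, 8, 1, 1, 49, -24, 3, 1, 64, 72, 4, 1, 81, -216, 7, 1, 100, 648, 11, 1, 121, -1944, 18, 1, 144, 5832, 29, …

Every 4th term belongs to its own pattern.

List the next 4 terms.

Taking every 4th term gives 4 separate tracks.
Track A: 36, 49, 64, 81, 100, 121, 144. Consecutive squares n² from n = 6.
Track B: 8, -24, 72, -216, 648, -1944, 5832. Multiplying by -3 each time.
Track C: 1, 3, 4, 7, 11, 18, 29. Each term equals the sum of the previous two.
Track D: 1, 1, 1, 1, 1, 1. The constant sequence 1.
Position 28 falls in track D as its term 7, giving 1.
Position 29 → track A, term 8 = 169.
The 30th slot belongs to track B; its 8th term is -17496.
The 31st slot belongs to track C; its 8th term is 47.

1, 169, -17496, 47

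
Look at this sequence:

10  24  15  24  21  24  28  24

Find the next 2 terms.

36, 24

The terms cycle through 2 interleaved subsequences.
Subsequence A is 10, 15, 21, 28, which is triangular numbers starting at T_4.
Subsequence B is 24, 24, 24, 24, which is the constant sequence 24.
Term 9 comes from subsequence A (its 5th entry): 36.
Position 10 → subsequence B, term 5 = 24.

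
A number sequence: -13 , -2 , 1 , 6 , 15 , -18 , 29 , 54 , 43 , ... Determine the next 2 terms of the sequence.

Odd-indexed and even-indexed terms follow separate rules.
Track A = -13, 1, 15, 29, 43: arithmetic, step +14.
Track B = -2, 6, -18, 54: multiplying by -3 each time.
Position 10 falls in track B as its term 5, giving -162.
Position 11 falls in track A as its term 6, giving 57.

-162, 57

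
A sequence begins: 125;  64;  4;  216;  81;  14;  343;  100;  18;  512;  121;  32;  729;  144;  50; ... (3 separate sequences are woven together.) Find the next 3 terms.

The terms cycle through 3 interleaved subsequences.
Track A: 125, 216, 343, 512, 729 (perfect cubes starting at 5³).
Track B: 64, 81, 100, 121, 144 (consecutive squares n² from n = 8).
Track C: 4, 14, 18, 32, 50 (a Fibonacci-like recurrence a_n = a_{n-1} + a_{n-2}).
The 16th slot belongs to track A; its 6th term is 1000.
Position 17 falls in track B as its term 6, giving 169.
Position 18 → track C, term 6 = 82.

1000, 169, 82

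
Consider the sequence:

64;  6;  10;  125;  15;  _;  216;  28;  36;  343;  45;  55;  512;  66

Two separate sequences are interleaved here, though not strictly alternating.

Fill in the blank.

21

Positions follow the repeating pattern ABB; grouping by letter gives 2 tracks.
Stream A is 64, 125, 216, 343, 512, which is the cubes 4³, 5³, 6³, ….
Stream B is 6, 10, 15, ?, 28, 36, 45, 55, 66, which is the triangular numbers T_3, T_4, ….
The gap is stream B's term 4; the rule gives 21.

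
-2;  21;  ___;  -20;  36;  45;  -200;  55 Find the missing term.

The slot pattern repeats as ABB (period 3), so there are 2 interleaved tracks.
Track A is -2, -20, -200, which is geometric, ×10 each step.
Track B is 21, ?, 36, 45, 55, which is the triangular numbers T_6, T_7, ….
The gap is track B's term 2; the rule gives 28.

28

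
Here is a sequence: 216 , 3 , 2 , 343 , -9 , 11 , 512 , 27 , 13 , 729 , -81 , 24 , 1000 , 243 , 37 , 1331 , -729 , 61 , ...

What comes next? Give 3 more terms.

1728, 2187, 98

Taking every 3rd term gives 3 separate tracks.
Track A: 216, 343, 512, 729, 1000, 1331 (perfect cubes starting at 6³).
Track B: 3, -9, 27, -81, 243, -729 (multiplying by -3 each time).
Track C: 2, 11, 13, 24, 37, 61 (Fibonacci-style (each term is the sum of the two before it)).
Position 19 → track A, term 7 = 1728.
Term 20 comes from track B (its 7th entry): 2187.
Position 21 falls in track C as its term 7, giving 98.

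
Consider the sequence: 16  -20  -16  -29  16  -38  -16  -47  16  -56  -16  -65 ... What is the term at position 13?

Taking every 2nd term gives 2 separate tracks.
Subsequence A is 16, -16, 16, -16, 16, -16, which is oscillating between 16 and -16.
Subsequence B is -20, -29, -38, -47, -56, -65, which is linear: a_n = -11 − 9·n.
The 13th slot belongs to subsequence A; its 7th term is 16.

16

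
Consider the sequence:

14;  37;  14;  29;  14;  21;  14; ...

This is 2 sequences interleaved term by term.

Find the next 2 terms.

13, 14

Odd-indexed and even-indexed terms follow separate rules.
Track A is 14, 14, 14, 14, which is always 14.
Track B is 37, 29, 21, which is arithmetic, step −8.
Position 8 falls in track B as its term 4, giving 13.
Position 9 falls in track A as its term 5, giving 14.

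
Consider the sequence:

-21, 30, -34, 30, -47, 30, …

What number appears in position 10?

Split by position mod 2 into 2 tracks.
Track A = -21, -34, -47: linear: a_n = -8 − 13·n.
Track B = 30, 30, 30: the constant sequence 30.
Position 10 → track B, term 5 = 30.

30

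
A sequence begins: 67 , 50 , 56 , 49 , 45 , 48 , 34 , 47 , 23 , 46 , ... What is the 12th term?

45

Positions 1, 3, 5, … form one subsequence and positions 2, 4, 6, … form another.
Stream A: 67, 56, 45, 34, 23 (linear: a_n = 78 − 11·n).
Stream B: 50, 49, 48, 47, 46 (subtracting 1 each time).
Term 12 comes from stream B (its 6th entry): 45.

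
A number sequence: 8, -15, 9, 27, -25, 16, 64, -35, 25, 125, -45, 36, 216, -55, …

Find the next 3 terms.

49, 343, -65

Split by position mod 3 into 3 tracks.
Stream A is 8, 27, 64, 125, 216, which is the cubes 2³, 3³, 4³, ….
Stream B is -15, -25, -35, -45, -55, which is arithmetic with common difference −10.
Stream C is 9, 16, 25, 36, which is consecutive squares n² from n = 3.
Position 15 falls in stream C as its term 5, giving 49.
Position 16 falls in stream A as its term 6, giving 343.
Term 17 comes from stream B (its 6th entry): -65.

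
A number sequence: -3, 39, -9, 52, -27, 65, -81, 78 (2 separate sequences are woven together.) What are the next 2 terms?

Split by position mod 2 into 2 tracks.
Subsequence A is -3, -9, -27, -81, which is geometric, ×3 each step.
Subsequence B is 39, 52, 65, 78, which is linear: a_n = 26 + 13·n.
Position 9 → subsequence A, term 5 = -243.
Position 10 falls in subsequence B as its term 5, giving 91.

-243, 91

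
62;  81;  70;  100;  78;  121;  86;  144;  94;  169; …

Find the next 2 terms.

Odd-indexed and even-indexed terms follow separate rules.
Subsequence A is 62, 70, 78, 86, 94, which is arithmetic, step +8.
Subsequence B is 81, 100, 121, 144, 169, which is consecutive squares n² from n = 9.
Position 11 → subsequence A, term 6 = 102.
The 12th slot belongs to subsequence B; its 6th term is 196.

102, 196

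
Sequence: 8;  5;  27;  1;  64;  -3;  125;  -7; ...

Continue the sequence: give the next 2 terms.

Odd-indexed and even-indexed terms follow separate rules.
Stream A is 8, 27, 64, 125, which is consecutive cubes n³ from n = 2.
Stream B is 5, 1, -3, -7, which is subtracting 4 each time.
Position 9 → stream A, term 5 = 216.
The 10th slot belongs to stream B; its 5th term is -11.

216, -11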